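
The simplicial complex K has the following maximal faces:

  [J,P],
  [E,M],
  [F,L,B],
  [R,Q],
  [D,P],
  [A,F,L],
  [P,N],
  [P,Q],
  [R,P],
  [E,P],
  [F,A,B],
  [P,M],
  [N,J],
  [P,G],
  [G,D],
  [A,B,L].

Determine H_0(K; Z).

H_0 ≅ Z^2.

K has 13 vertices, 18 edges, 4 triangles.
rank ∂_0 = 0, rank ∂_1 = 11 ⇒ b_0 = 13 − 0 − 11 = 2; all invariant factors of ∂_1 are 1 so no torsion. So H_0 ≅ Z^2.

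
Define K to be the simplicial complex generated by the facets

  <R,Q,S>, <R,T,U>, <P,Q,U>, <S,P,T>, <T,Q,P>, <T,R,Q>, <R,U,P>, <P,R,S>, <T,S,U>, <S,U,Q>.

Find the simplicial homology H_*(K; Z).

Order the vertices as P < Q < R < S < T < U. Listing each simplex with vertices in this order, K has dimension 2 with simplices:

  0-simplices (6): P, Q, R, S, T, U
  1-simplices (15): PQ, PR, PS, PT, PU, QR, QS, QT, QU, RS, RT, RU, ST, SU, TU
  2-simplices (10): PQT, PQU, PRS, PRU, PST, QRS, QRT, QSU, RTU, STU

so the chain groups are C_0 ≅ Z^6, C_1 ≅ Z^15, C_2 ≅ Z^10.

Boundary ∂_1: C_1 → C_0 maps an edge to its endpoints' difference, ∂[p,q] = q − p.
The 6×15 boundary matrix has rank 5 and Smith normal form diag(1,1,1,1,1).

The boundary map ∂_2: C_2 → C_1 maps a triangle to the signed sum of its edges. For instance
  ∂PST = ST − PT + PS,
  ∂QSU = SU − QU + QS.
The 15×10 boundary matrix has rank 10 and Smith normal form diag(1,1,1,1,1,1,1,1,1,2).

Computing H_k = (kernel of ∂_k) / (image of ∂_{k+1}):

  H_0: rank C_0 − rank ∂_1 = 6 − 5 = 1, and the invariant factors of ∂_1 are all 1, so H_0 ≅ Z.
  H_1: rank ker ∂_1 − rank ∂_2 = (15 − 5) − 10 = 0, and ∂_2 has invariant factor 2 > 1, so H_1 ≅ Z/2Z.
  H_2: rank ker ∂_2 − rank ∂_3 = (10 − 10) − 0 = 0, and there is no ∂_3, so H_2 ≅ 0.

(K is a triangulation of the real projective plane RP^2.)

H_0 ≅ Z,  H_1 ≅ Z/2Z,  H_2 = 0.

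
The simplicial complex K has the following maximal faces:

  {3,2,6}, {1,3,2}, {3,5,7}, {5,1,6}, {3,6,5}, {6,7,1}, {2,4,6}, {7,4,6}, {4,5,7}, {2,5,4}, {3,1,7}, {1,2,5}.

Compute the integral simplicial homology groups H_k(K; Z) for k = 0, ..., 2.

H_0 = Z,  H_1 = Z/2,  H_2 = 0.

We work with the vertex ordering 1 < 2 < 3 < 4 < 5 < 6 < 7. The simplices of K, each written with vertices in increasing order, are:

  0-simplices (7): [1], [2], [3], [4], [5], [6], [7]
  1-simplices (18): [1,2], [1,3], [1,5], [1,6], [1,7], [2,3], [2,4], [2,5], [2,6], [3,5], [3,6], [3,7], [4,5], [4,6], [4,7], [5,6], [5,7], [6,7]
  2-simplices (12): [1,2,3], [1,2,5], [1,3,7], [1,5,6], [1,6,7], [2,3,6], [2,4,5], [2,4,6], [3,5,6], [3,5,7], [4,5,7], [4,6,7]

giving chain groups C_0 ≅ Z^7, C_1 ≅ Z^18, C_2 ≅ Z^12.

Boundary ∂_1: C_1 → C_0 maps an edge to its endpoints' difference, ∂[p,q] = q − p. For instance
  ∂[3,7] = [7] − [3].
As a 7×18 matrix over Z this has rank 6, with invariant factors (1,1,1,1,1,1).

The boundary map ∂_2: C_2 → C_1 sends each 2-simplex [p,q,r] to [q,r] − [p,r] + [p,q]. For instance
  ∂[1,2,3] = [2,3] − [1,3] + [1,2],
  ∂[4,5,7] = [5,7] − [4,7] + [4,5].
The 18×12 boundary matrix has rank 12 and Smith normal form diag(1,1,1,1,1,1,1,1,1,1,1,2).

Now H_k = ker ∂_k / im ∂_{k+1}, so:

  H_0: rank C_0 − rank ∂_1 = 7 − 6 = 1, and the invariant factors of ∂_1 are all 1, so H_0 ≅ Z.
  H_1: rank ker ∂_1 − rank ∂_2 = (18 − 6) − 12 = 0, and ∂_2 has invariant factor 2 > 1, so H_1 ≅ Z/2.
  H_2: rank ker ∂_2 − rank ∂_3 = (12 − 12) − 0 = 0, and there is no ∂_3, so H_2 ≅ 0.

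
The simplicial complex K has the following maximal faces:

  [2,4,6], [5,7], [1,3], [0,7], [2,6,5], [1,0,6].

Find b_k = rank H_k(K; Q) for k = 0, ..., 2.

b_0 = 1, b_1 = 1, b_2 = 0.

K has 8 vertices, 11 edges, 3 triangles.
rank ∂_0 = 0, rank ∂_1 = 7 ⇒ b_0 = 8 − 0 − 7 = 1; all invariant factors of ∂_1 are 1 so no torsion. So H_0 = Z.
rank ∂_1 = 7, rank ∂_2 = 3 ⇒ b_1 = 11 − 7 − 3 = 1; all invariant factors of ∂_2 are 1 so no torsion. So H_1 = Z.
rank ∂_2 = 3, rank ∂_3 = 0 ⇒ b_2 = 3 − 3 − 0 = 0. So H_2 = 0.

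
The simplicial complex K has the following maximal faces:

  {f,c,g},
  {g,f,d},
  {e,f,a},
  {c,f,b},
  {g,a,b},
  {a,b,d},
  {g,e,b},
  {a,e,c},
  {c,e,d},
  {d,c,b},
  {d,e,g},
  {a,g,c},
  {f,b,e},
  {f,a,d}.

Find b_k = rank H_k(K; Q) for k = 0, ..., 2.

Take the total order a < b < c < d < e < f < g on the vertex set. Then K (dimension 2) consists of the simplices:

  0-simplices (7): a, b, c, d, e, f, g
  1-simplices (21): ab, ac, ad, ae, af, ag, bc, bd, be, bf, bg, cd, ce, cf, cg, de, df, dg, ef, eg, fg
  2-simplices (14): abd, abg, ace, acg, adf, aef, bcd, bcf, bef, beg, cde, cfg, deg, dfg

so the chain groups are C_0 ≅ Z^7, C_1 ≅ Z^21, C_2 ≅ Z^14.

Boundary ∂_1: C_1 → C_0 is given by ∂[p,q] = [q] − [p].
The 7×21 boundary matrix has rank 6 and Smith normal form diag(1,1,1,1,1,1).

The boundary map ∂_2: C_2 → C_1 sends each 2-simplex [p,q,r] to [q,r] − [p,r] + [p,q]. For instance
  ∂bcf = cf − bf + bc,
  ∂acg = cg − ag + ac.
The resulting 21×14 matrix has rank 13, and its Smith normal form has invariant factors (1,1,1,1,1,1,1,1,1,1,1,1,1).

Now H_k = ker ∂_k / im ∂_{k+1}, so:

  H_0: rank C_0 − rank ∂_1 = 7 − 6 = 1, and the invariant factors of ∂_1 are all 1, so H_0 = Z.
  H_1: rank ker ∂_1 − rank ∂_2 = (21 − 6) − 13 = 2, and the invariant factors of ∂_2 are all 1, so H_1 = Z^2.
  H_2: rank ker ∂_2 − rank ∂_3 = (14 − 13) − 0 = 1, and there is no ∂_3, so H_2 = Z.

Hence the Betti numbers are b_0 = 1, b_1 = 2, b_2 = 1.

b_0 = 1, b_1 = 2, b_2 = 1.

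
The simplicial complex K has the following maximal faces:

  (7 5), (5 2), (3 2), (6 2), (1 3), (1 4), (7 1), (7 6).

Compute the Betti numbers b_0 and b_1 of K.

b_0 = 1, b_1 = 2.

Take the total order 1 < 2 < 3 < 4 < 5 < 6 < 7 on the vertex set. Then K (dimension 1) consists of the simplices:

  0-simplices (7): [1], [2], [3], [4], [5], [6], [7]
  1-simplices (8): [1,3], [1,4], [1,7], [2,3], [2,5], [2,6], [5,7], [6,7]

so the chain groups are C_0 ≅ Z^7, C_1 ≅ Z^8.

The boundary map ∂_1: C_1 → C_0 maps an edge to its endpoints' difference, ∂[p,q] = q − p.
As a 7×8 matrix over Z this has rank 6, with invariant factors (1,1,1,1,1,1).

From H_k ≅ ker(∂_k) / im(∂_{k+1}) we obtain:

  H_0: rank C_0 − rank ∂_1 = 7 − 6 = 1, and the invariant factors of ∂_1 are all 1, so H_0 ≅ Z.
  H_1: rank ker ∂_1 − rank ∂_2 = (8 − 6) − 0 = 2, and there is no ∂_2, so H_1 ≅ Z^2.

Hence the Betti numbers are b_0 = 1, b_1 = 2.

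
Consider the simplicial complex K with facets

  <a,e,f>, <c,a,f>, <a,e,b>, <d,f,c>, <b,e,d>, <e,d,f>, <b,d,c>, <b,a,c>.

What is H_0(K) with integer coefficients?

We work with the vertex ordering a < b < c < d < e < f. The simplices of K, each written with vertices in increasing order, are:

  0-simplices (6): a, b, c, d, e, f
  1-simplices (12): ab, ac, ae, af, bc, bd, be, cd, cf, de, df, ef
  2-simplices (8): abc, abe, acf, aef, bcd, bde, cdf, def

so the chain groups are C_0 ≅ Z^6, C_1 ≅ Z^12, C_2 ≅ Z^8.

Boundary ∂_1: C_1 → C_0 sends each edge [p,q] (with p < q) to q − p.
The 6×12 boundary matrix has rank 5 and Smith normal form diag(1,1,1,1,1).

∂_2: C_2 → C_1 sends each 2-simplex [p,q,r] to [q,r] − [p,r] + [p,q]. For instance
  ∂abc = bc − ac + ab,
  ∂cdf = df − cf + cd.
The 12×8 boundary matrix has rank 7 and Smith normal form diag(1,1,1,1,1,1,1).

Reading off H_k = ker ∂_k / im ∂_{k+1}:

  H_0: rank C_0 − rank ∂_1 = 6 − 5 = 1, and the invariant factors of ∂_1 are all 1, so H_0 ≅ Z.

H_0 ≅ Z.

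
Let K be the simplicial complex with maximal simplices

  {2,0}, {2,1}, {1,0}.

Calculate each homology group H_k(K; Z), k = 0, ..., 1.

Order the vertices as 0 < 1 < 2. Listing each simplex with vertices in this order, K has dimension 1 with simplices:

  0-simplices (3): [0], [1], [2]
  1-simplices (3): [0,1], [0,2], [1,2]

so the chain groups are C_0 ≅ Z^3, C_1 ≅ Z^3.

∂_1: C_1 → C_0 maps an edge to its endpoints' difference, ∂[p,q] = q − p.
The 3×3 boundary matrix has rank 2 and Smith normal form diag(1,1).

Computing H_k = (kernel of ∂_k) / (image of ∂_{k+1}):

  H_0: rank C_0 − rank ∂_1 = 3 − 2 = 1, and the invariant factors of ∂_1 are all 1, so H_0 ≅ Z.
  H_1: rank ker ∂_1 − rank ∂_2 = (3 − 2) − 0 = 1, and there is no ∂_2, so H_1 ≅ Z.

(K is a triangulation of the circle S^1.)

H_0 = Z,  H_1 = Z.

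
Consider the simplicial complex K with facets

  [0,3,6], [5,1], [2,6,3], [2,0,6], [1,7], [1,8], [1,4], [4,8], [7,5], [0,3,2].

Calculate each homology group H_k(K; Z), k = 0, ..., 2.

H_0 ≅ Z^2,  H_1 ≅ Z^2,  H_2 ≅ Z.

Order the vertices as 0 < 1 < 2 < 3 < 4 < 5 < 6 < 7 < 8. Listing each simplex with vertices in this order, K has dimension 2 with simplices:

  0-simplices (9): [0], [1], [2], [3], [4], [5], [6], [7], [8]
  1-simplices (12): [0,2], [0,3], [0,6], [1,4], [1,5], [1,7], [1,8], [2,3], [2,6], [3,6], [4,8], [5,7]
  2-simplices (4): [0,2,3], [0,2,6], [0,3,6], [2,3,6]

Hence C_0 ≅ Z^9, C_1 ≅ Z^12, C_2 ≅ Z^4.

∂_1: C_1 → C_0 sends each edge [p,q] (with p < q) to q − p. For instance
  ∂[1,7] = [7] − [1].
The 9×12 boundary matrix has rank 7 and Smith normal form diag(1,1,1,1,1,1,1).

Boundary ∂_2: C_2 → C_1 acts by ∂[p,q,r] = [q,r] − [p,r] + [p,q]. For instance
  ∂[0,2,3] = [2,3] − [0,3] + [0,2],
  ∂[0,3,6] = [3,6] − [0,6] + [0,3].
This gives a 12×4 integer matrix of rank 3; reducing to Smith normal form yields diagonal entries (1,1,1).

From H_k ≅ ker(∂_k) / im(∂_{k+1}) we obtain:

  H_0: rank C_0 − rank ∂_1 = 9 − 7 = 2, and the invariant factors of ∂_1 are all 1, so H_0 ≅ Z^2.
  H_1: rank ker ∂_1 − rank ∂_2 = (12 − 7) − 3 = 2, and the invariant factors of ∂_2 are all 1, so H_1 ≅ Z^2.
  H_2: rank ker ∂_2 − rank ∂_3 = (4 − 3) − 0 = 1, and there is no ∂_3, so H_2 ≅ Z.

As a check, the Euler characteristic is 9 − 12 + 4 = 1, which agrees with 2 − 2 + 1 = 1.
(K is a triangulation of the disjoint union of a wedge of 2 circles and the 2-sphere S^2.)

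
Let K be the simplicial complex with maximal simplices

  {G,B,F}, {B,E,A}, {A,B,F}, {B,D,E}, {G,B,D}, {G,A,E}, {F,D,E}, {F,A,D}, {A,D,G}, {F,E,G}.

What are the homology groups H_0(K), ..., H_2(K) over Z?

H_0 ≅ Z,  H_1 ≅ Z/2,  H_2 = 0.

We work with the vertex ordering A < B < D < E < F < G. The simplices of K, each written with vertices in increasing order, are:

  0-simplices (6): A, B, D, E, F, G
  1-simplices (15): AB, AD, AE, AF, AG, BD, BE, BF, BG, DE, DF, DG, EF, EG, FG
  2-simplices (10): ABE, ABF, ADF, ADG, AEG, BDE, BDG, BFG, DEF, EFG

giving chain groups C_0 ≅ Z^6, C_1 ≅ Z^15, C_2 ≅ Z^10.

∂_1: C_1 → C_0 is given by ∂[p,q] = [q] − [p].
As a 6×15 matrix over Z this has rank 5, with invariant factors (1,1,1,1,1).

Boundary ∂_2: C_2 → C_1 sends each 2-simplex [p,q,r] to [q,r] − [p,r] + [p,q]. For instance
  ∂BDE = DE − BE + BD,
  ∂ABF = BF − AF + AB.
The resulting 15×10 matrix has rank 10, and its Smith normal form has invariant factors (1,1,1,1,1,1,1,1,1,2).

Now H_k = ker ∂_k / im ∂_{k+1}, so:

  H_0: rank C_0 − rank ∂_1 = 6 − 5 = 1, and the invariant factors of ∂_1 are all 1, so H_0 ≅ Z.
  H_1: rank ker ∂_1 − rank ∂_2 = (15 − 5) − 10 = 0, and ∂_2 has invariant factor 2 > 1, so H_1 ≅ Z/2.
  H_2: rank ker ∂_2 − rank ∂_3 = (10 − 10) − 0 = 0, and there is no ∂_3, so H_2 ≅ 0.

(K is a triangulation of the real projective plane RP^2.)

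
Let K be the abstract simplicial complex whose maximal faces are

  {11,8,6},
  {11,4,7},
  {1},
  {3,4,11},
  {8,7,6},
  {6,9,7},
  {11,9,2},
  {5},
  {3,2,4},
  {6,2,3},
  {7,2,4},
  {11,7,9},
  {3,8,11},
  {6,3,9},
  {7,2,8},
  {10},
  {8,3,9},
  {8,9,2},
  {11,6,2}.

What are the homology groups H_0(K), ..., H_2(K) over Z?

H_0 ≅ Z^4,  H_1 ≅ Z^2,  H_2 ≅ Z.

We work with the vertex ordering 1 < 2 < 3 < 4 < 5 < 6 < 7 < 8 < 9 < 10 < 11. The simplices of K, each written with vertices in increasing order, are:

  0-simplices (11): [1], [2], [3], [4], [5], [6], [7], [8], [9], [10], [11]
  1-simplices (24): (24 of them)
  2-simplices (16): [2,3,4], [2,3,6], [2,4,7], [2,6,11], [2,7,8], [2,8,9], [2,9,11], [3,4,11], [3,6,9], [3,8,9], [3,8,11], [4,7,11], [6,7,8], [6,7,9], [6,8,11], [7,9,11]

so the chain groups are C_0 ≅ Z^11, C_1 ≅ Z^24, C_2 ≅ Z^16.

Boundary ∂_1: C_1 → C_0 sends each edge [p,q] (with p < q) to q − p.
This gives a 11×24 integer matrix of rank 7; reducing to Smith normal form yields diagonal entries (1,1,1,1,1,1,1).

Boundary ∂_2: C_2 → C_1 maps a triangle to the signed sum of its edges. For instance
  ∂[3,4,11] = [4,11] − [3,11] + [3,4],
  ∂[6,7,9] = [7,9] − [6,9] + [6,7].
This gives a 24×16 integer matrix of rank 15; reducing to Smith normal form yields diagonal entries (1,1,1,1,1,1,1,1,1,1,1,1,1,1,1).

Computing H_k = (kernel of ∂_k) / (image of ∂_{k+1}):

  H_0: rank C_0 − rank ∂_1 = 11 − 7 = 4, and the invariant factors of ∂_1 are all 1, so H_0 ≅ Z^4.
  H_1: rank ker ∂_1 − rank ∂_2 = (24 − 7) − 15 = 2, and the invariant factors of ∂_2 are all 1, so H_1 ≅ Z^2.
  H_2: rank ker ∂_2 − rank ∂_3 = (16 − 15) − 0 = 1, and there is no ∂_3, so H_2 ≅ Z.

(K is a triangulation of the disjoint union of the torus T^2 and a set of 3 points.)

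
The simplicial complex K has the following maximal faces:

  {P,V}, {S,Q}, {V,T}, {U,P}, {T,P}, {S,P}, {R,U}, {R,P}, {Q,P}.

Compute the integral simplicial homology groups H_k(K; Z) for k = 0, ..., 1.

Order the vertices as P < Q < R < S < T < U < V. Listing each simplex with vertices in this order, K has dimension 1 with simplices:

  0-simplices (7): P, Q, R, S, T, U, V
  1-simplices (9): PQ, PR, PS, PT, PU, PV, QS, RU, TV

giving chain groups C_0 ≅ Z^7, C_1 ≅ Z^9.

Boundary ∂_1: C_1 → C_0 sends each edge [p,q] (with p < q) to q − p. For instance
  ∂PR = R − P.
As a 7×9 matrix over Z this has rank 6, with invariant factors (1,1,1,1,1,1).

Now H_k = ker ∂_k / im ∂_{k+1}, so:

  H_0: rank C_0 − rank ∂_1 = 7 − 6 = 1, and the invariant factors of ∂_1 are all 1, so H_0 = Z.
  H_1: rank ker ∂_1 − rank ∂_2 = (9 − 6) − 0 = 3, and there is no ∂_2, so H_1 = Z^3.

As a check, the Euler characteristic is 7 − 9 = -2, which agrees with 1 − 3 = -2.

H_0 ≅ Z,  H_1 ≅ Z^3.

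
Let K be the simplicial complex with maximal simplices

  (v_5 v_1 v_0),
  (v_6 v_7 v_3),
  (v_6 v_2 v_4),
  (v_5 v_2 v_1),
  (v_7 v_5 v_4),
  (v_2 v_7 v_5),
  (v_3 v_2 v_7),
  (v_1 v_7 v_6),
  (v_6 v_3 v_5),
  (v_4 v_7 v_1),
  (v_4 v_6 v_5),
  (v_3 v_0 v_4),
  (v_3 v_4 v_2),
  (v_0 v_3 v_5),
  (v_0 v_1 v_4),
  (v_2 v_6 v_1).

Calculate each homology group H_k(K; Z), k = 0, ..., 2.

K has 8 vertices, 24 edges, 16 triangles.
rank ∂_0 = 0, rank ∂_1 = 7 ⇒ b_0 = 8 − 0 − 7 = 1; all invariant factors of ∂_1 are 1 so no torsion. So H_0 = Z.
rank ∂_1 = 7, rank ∂_2 = 15 ⇒ b_1 = 24 − 7 − 15 = 2; all invariant factors of ∂_2 are 1 so no torsion. So H_1 = Z^2.
rank ∂_2 = 15, rank ∂_3 = 0 ⇒ b_2 = 16 − 15 − 0 = 1. So H_2 = Z.

H_0 = Z,  H_1 = Z^2,  H_2 = Z.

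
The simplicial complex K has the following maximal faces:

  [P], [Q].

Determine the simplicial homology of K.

Order the vertices as P < Q. Listing each simplex with vertices in this order, K has dimension 0 with simplices:

  0-simplices (2): P, Q

Hence C_0 ≅ Z^2.

Reading off H_k = ker ∂_k / im ∂_{k+1}:

  H_0: rank C_0 − rank ∂_1 = 2 − 0 = 2, and there is no ∂_1, so H_0 = Z^2.

H_0 = Z^2.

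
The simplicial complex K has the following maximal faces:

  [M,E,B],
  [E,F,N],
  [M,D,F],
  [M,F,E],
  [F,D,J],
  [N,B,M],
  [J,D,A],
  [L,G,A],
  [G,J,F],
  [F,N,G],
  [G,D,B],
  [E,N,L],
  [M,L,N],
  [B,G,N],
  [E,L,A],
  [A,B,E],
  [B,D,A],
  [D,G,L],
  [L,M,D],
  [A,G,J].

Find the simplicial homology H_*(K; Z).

H_0 ≅ Z,  H_1 ≅ Z ⊕ Z/2,  H_2 = 0.

Fix the vertex order A < B < D < E < F < G < J < L < M < N and write every simplex with vertices in increasing order. Then dim K = 2 and the simplices of K are:

  0-simplices (10): A, B, D, E, F, G, J, L, M, N
  1-simplices (30): AB, AD, AE, AG, AJ, AL, BD, BE, BG, BM, BN, DF, DG, DJ, DL, DM, EF, EL, EM, EN, FG, FJ, FM, FN, GJ, GL, GN, LM, LN, MN
  2-simplices (20): ABD, ABE, ADJ, AEL, AGJ, AGL, BDG, BEM, BGN, BMN, DFJ, DFM, DGL, DLM, EFM, EFN, ELN, FGJ, FGN, LMN

Hence C_0 ≅ Z^10, C_1 ≅ Z^30, C_2 ≅ Z^20.

Boundary ∂_1: C_1 → C_0 is given by ∂[p,q] = [q] − [p]. For instance
  ∂AG = G − A.
This gives a 10×30 integer matrix of rank 9; reducing to Smith normal form yields diagonal entries (1,1,1,1,1,1,1,1,1).

The boundary map ∂_2: C_2 → C_1 maps a triangle to the signed sum of its edges. For instance
  ∂AEL = EL − AL + AE,
  ∂ELN = LN − EN + EL.
The resulting 30×20 matrix has rank 20, and its Smith normal form has invariant factors (1,1,1,1,1,1,1,1,1,1,1,1,1,1,1,1,1,1,1,2).

Now H_k = ker ∂_k / im ∂_{k+1}, so:

  H_0: rank C_0 − rank ∂_1 = 10 − 9 = 1, and the invariant factors of ∂_1 are all 1, so H_0 ≅ Z.
  H_1: rank ker ∂_1 − rank ∂_2 = (30 − 9) − 20 = 1, and ∂_2 has invariant factor 2 > 1, so H_1 ≅ Z ⊕ Z/2.
  H_2: rank ker ∂_2 − rank ∂_3 = (20 − 20) − 0 = 0, and there is no ∂_3, so H_2 ≅ 0.

As a check, the Euler characteristic is 10 − 30 + 20 = 0, which agrees with 1 − 1 + 0 = 0.
(K is a triangulation of the Klein bottle.)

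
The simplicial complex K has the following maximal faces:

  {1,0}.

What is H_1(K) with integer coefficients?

H_1 ≅ 0.

K has 2 vertices, 1 edge.
rank ∂_1 = 1, rank ∂_2 = 0 ⇒ b_1 = 1 − 1 − 0 = 0. So H_1 ≅ 0.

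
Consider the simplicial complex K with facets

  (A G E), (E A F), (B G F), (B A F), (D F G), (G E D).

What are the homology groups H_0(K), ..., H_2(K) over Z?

H_0 ≅ Z,  H_1 ≅ Z,  H_2 = 0.

K has 6 vertices, 12 edges, 6 triangles.
rank ∂_0 = 0, rank ∂_1 = 5 ⇒ b_0 = 6 − 0 − 5 = 1; all invariant factors of ∂_1 are 1 so no torsion. So H_0 = Z.
rank ∂_1 = 5, rank ∂_2 = 6 ⇒ b_1 = 12 − 5 − 6 = 1; all invariant factors of ∂_2 are 1 so no torsion. So H_1 = Z.
rank ∂_2 = 6, rank ∂_3 = 0 ⇒ b_2 = 6 − 6 − 0 = 0. So H_2 = 0.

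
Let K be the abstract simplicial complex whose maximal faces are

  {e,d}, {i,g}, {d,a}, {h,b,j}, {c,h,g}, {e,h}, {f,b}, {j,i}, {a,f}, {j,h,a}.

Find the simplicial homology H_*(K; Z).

We work with the vertex ordering a < b < c < d < e < f < g < h < i < j. The simplices of K, each written with vertices in increasing order, are:

  0-simplices (10): a, b, c, d, e, f, g, h, i, j
  1-simplices (15): ad, af, ah, aj, bf, bh, bj, cg, ch, de, eh, gh, gi, hj, ij
  2-simplices (3): ahj, bhj, cgh

Hence C_0 ≅ Z^10, C_1 ≅ Z^15, C_2 ≅ Z^3.

The boundary map ∂_1: C_1 → C_0 is given by ∂[p,q] = [q] − [p]. For instance
  ∂gi = i − g.
The 10×15 boundary matrix has rank 9 and Smith normal form diag(1,1,1,1,1,1,1,1,1).

The boundary map ∂_2: C_2 → C_1 sends each 2-simplex [p,q,r] to [q,r] − [p,r] + [p,q]. For instance
  ∂ahj = hj − aj + ah,
  ∂bhj = hj − bj + bh.
This gives a 15×3 integer matrix of rank 3; reducing to Smith normal form yields diagonal entries (1,1,1).

From H_k ≅ ker(∂_k) / im(∂_{k+1}) we obtain:

  H_0: rank C_0 − rank ∂_1 = 10 − 9 = 1, and the invariant factors of ∂_1 are all 1, so H_0 = Z.
  H_1: rank ker ∂_1 − rank ∂_2 = (15 − 9) − 3 = 3, and the invariant factors of ∂_2 are all 1, so H_1 = Z^3.
  H_2: rank ker ∂_2 − rank ∂_3 = (3 − 3) − 0 = 0, and there is no ∂_3, so H_2 = 0.

As a check, the Euler characteristic is 10 − 15 + 3 = -2, which agrees with 1 − 3 + 0 = -2.

H_0 ≅ Z,  H_1 ≅ Z^3,  H_2 = 0.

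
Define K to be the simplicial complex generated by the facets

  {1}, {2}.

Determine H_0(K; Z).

H_0 ≅ Z^2.

Take the total order 1 < 2 on the vertex set. Then K (dimension 0) consists of the simplices:

  0-simplices (2): [1], [2]

so the chain groups are C_0 ≅ Z^2.

Reading off H_k = ker ∂_k / im ∂_{k+1}:

  H_0: rank C_0 − rank ∂_1 = 2 − 0 = 2, and there is no ∂_1, so H_0 = Z^2.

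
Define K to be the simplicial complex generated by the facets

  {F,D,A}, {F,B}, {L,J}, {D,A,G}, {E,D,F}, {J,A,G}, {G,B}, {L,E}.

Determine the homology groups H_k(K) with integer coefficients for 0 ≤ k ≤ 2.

K has 8 vertices, 13 edges, 4 triangles.
rank ∂_0 = 0, rank ∂_1 = 7 ⇒ b_0 = 8 − 0 − 7 = 1; all invariant factors of ∂_1 are 1 so no torsion. So H_0 = Z.
rank ∂_1 = 7, rank ∂_2 = 4 ⇒ b_1 = 13 − 7 − 4 = 2; all invariant factors of ∂_2 are 1 so no torsion. So H_1 = Z^2.
rank ∂_2 = 4, rank ∂_3 = 0 ⇒ b_2 = 4 − 4 − 0 = 0. So H_2 = 0.

H_0 ≅ Z,  H_1 ≅ Z^2,  H_2 = 0.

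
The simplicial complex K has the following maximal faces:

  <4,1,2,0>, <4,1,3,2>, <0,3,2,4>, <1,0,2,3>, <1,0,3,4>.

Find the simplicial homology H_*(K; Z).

H_0 ≅ Z,  H_1 = 0,  H_2 = 0,  H_3 ≅ Z.

Take the total order 0 < 1 < 2 < 3 < 4 on the vertex set. Then K (dimension 3) consists of the simplices:

  0-simplices (5): [0], [1], [2], [3], [4]
  1-simplices (10): [0,1], [0,2], [0,3], [0,4], [1,2], [1,3], [1,4], [2,3], [2,4], [3,4]
  2-simplices (10): [0,1,2], [0,1,3], [0,1,4], [0,2,3], [0,2,4], [0,3,4], [1,2,3], [1,2,4], [1,3,4], [2,3,4]
  3-simplices (5): [0,1,2,3], [0,1,2,4], [0,1,3,4], [0,2,3,4], [1,2,3,4]

giving chain groups C_0 ≅ Z^5, C_1 ≅ Z^10, C_2 ≅ Z^10, C_3 ≅ Z^5.

∂_1: C_1 → C_0 is given by ∂[p,q] = [q] − [p].
The resulting 5×10 matrix has rank 4, and its Smith normal form has invariant factors (1,1,1,1).

The boundary map ∂_2: C_2 → C_1 acts by ∂[p,q,r] = [q,r] − [p,r] + [p,q]. For instance
  ∂[0,1,2] = [1,2] − [0,2] + [0,1],
  ∂[1,2,4] = [2,4] − [1,4] + [1,2].
The resulting 10×10 matrix has rank 6, and its Smith normal form has invariant factors (1,1,1,1,1,1).

Boundary ∂_3: C_3 → C_2 sends each 3-simplex σ to the alternating sum Σ_i (−1)^i (σ with its i-th vertex removed). For instance
  ∂[1,2,3,4] = [2,3,4] − [1,3,4] + [1,2,4] − [1,2,3],
  ∂[0,2,3,4] = [2,3,4] − [0,3,4] + [0,2,4] − [0,2,3].
The 10×5 boundary matrix has rank 4 and Smith normal form diag(1,1,1,1).

From H_k ≅ ker(∂_k) / im(∂_{k+1}) we obtain:

  H_0: rank C_0 − rank ∂_1 = 5 − 4 = 1, and the invariant factors of ∂_1 are all 1, so H_0 ≅ Z.
  H_1: rank ker ∂_1 − rank ∂_2 = (10 − 4) − 6 = 0, and the invariant factors of ∂_2 are all 1, so H_1 ≅ 0.
  H_2: rank ker ∂_2 − rank ∂_3 = (10 − 6) − 4 = 0, and the invariant factors of ∂_3 are all 1, so H_2 ≅ 0.
  H_3: rank ker ∂_3 − rank ∂_4 = (5 − 4) − 0 = 1, and there is no ∂_4, so H_3 ≅ Z.

As a check, the Euler characteristic is 5 − 10 + 10 − 5 = 0, which agrees with 1 − 0 + 0 − 1 = 0.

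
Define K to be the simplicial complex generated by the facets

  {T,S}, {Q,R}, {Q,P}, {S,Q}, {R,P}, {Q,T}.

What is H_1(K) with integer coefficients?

Take the total order P < Q < R < S < T on the vertex set. Then K (dimension 1) consists of the simplices:

  0-simplices (5): P, Q, R, S, T
  1-simplices (6): PQ, PR, QR, QS, QT, ST

giving chain groups C_0 ≅ Z^5, C_1 ≅ Z^6.

Boundary ∂_1: C_1 → C_0 sends each edge [p,q] (with p < q) to q − p. For instance
  ∂ST = T − S.
The resulting 5×6 matrix has rank 4, and its Smith normal form has invariant factors (1,1,1,1).

Computing H_k = (kernel of ∂_k) / (image of ∂_{k+1}):

  H_1: rank ker ∂_1 − rank ∂_2 = (6 − 4) − 0 = 2, and there is no ∂_2, so H_1 ≅ Z^2.

(K is a triangulation of a wedge of 2 circles.)

H_1 ≅ Z^2.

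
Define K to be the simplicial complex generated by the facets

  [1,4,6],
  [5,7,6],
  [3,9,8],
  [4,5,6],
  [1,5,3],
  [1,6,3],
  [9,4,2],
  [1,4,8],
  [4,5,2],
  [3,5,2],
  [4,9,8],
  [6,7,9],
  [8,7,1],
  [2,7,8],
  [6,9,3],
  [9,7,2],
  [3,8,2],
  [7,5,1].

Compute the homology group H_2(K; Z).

Take the total order 1 < 2 < 3 < 4 < 5 < 6 < 7 < 8 < 9 on the vertex set. Then K (dimension 2) consists of the simplices:

  0-simplices (9): [1], [2], [3], [4], [5], [6], [7], [8], [9]
  1-simplices (27): (27 of them)
  2-simplices (18): [1,3,5], [1,3,6], [1,4,6], [1,4,8], [1,5,7], [1,7,8], [2,3,5], [2,3,8], [2,4,5], [2,4,9], [2,7,8], [2,7,9], [3,6,9], [3,8,9], [4,5,6], [4,8,9], [5,6,7], [6,7,9]

Hence C_0 ≅ Z^9, C_1 ≅ Z^27, C_2 ≅ Z^18.

The boundary map ∂_1: C_1 → C_0 sends each edge [p,q] (with p < q) to q − p. For instance
  ∂[4,9] = [9] − [4].
This gives a 9×27 integer matrix of rank 8; reducing to Smith normal form yields diagonal entries (1,1,1,1,1,1,1,1).

Boundary ∂_2: C_2 → C_1 sends each 2-simplex [p,q,r] to [q,r] − [p,r] + [p,q]. For instance
  ∂[1,3,5] = [3,5] − [1,5] + [1,3],
  ∂[6,7,9] = [7,9] − [6,9] + [6,7].
The 27×18 boundary matrix has rank 18 and Smith normal form diag(1,1,1,1,1,1,1,1,1,1,1,1,1,1,1,1,1,2).

Reading off H_k = ker ∂_k / im ∂_{k+1}:

  H_2: rank ker ∂_2 − rank ∂_3 = (18 − 18) − 0 = 0, and there is no ∂_3, so H_2 ≅ 0.

H_2 ≅ 0.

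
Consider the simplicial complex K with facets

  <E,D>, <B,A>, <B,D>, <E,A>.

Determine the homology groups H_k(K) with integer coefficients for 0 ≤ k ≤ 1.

H_0 = Z,  H_1 = Z.

We work with the vertex ordering A < B < D < E. The simplices of K, each written with vertices in increasing order, are:

  0-simplices (4): A, B, D, E
  1-simplices (4): AB, AE, BD, DE

so the chain groups are C_0 ≅ Z^4, C_1 ≅ Z^4.

The boundary map ∂_1: C_1 → C_0 maps an edge to its endpoints' difference, ∂[p,q] = q − p.
The 4×4 boundary matrix has rank 3 and Smith normal form diag(1,1,1).

Reading off H_k = ker ∂_k / im ∂_{k+1}:

  H_0: rank C_0 − rank ∂_1 = 4 − 3 = 1, and the invariant factors of ∂_1 are all 1, so H_0 = Z.
  H_1: rank ker ∂_1 − rank ∂_2 = (4 − 3) − 0 = 1, and there is no ∂_2, so H_1 = Z.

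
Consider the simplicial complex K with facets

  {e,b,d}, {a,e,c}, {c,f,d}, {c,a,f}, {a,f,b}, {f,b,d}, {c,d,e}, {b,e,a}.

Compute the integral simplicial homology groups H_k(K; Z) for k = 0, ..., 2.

H_0 = Z,  H_1 = 0,  H_2 = Z.

Take the total order a < b < c < d < e < f on the vertex set. Then K (dimension 2) consists of the simplices:

  0-simplices (6): a, b, c, d, e, f
  1-simplices (12): ab, ac, ae, af, bd, be, bf, cd, ce, cf, de, df
  2-simplices (8): abe, abf, ace, acf, bde, bdf, cde, cdf

Hence C_0 ≅ Z^6, C_1 ≅ Z^12, C_2 ≅ Z^8.

Boundary ∂_1: C_1 → C_0 maps an edge to its endpoints' difference, ∂[p,q] = q − p.
As a 6×12 matrix over Z this has rank 5, with invariant factors (1,1,1,1,1).

The boundary map ∂_2: C_2 → C_1 acts by ∂[p,q,r] = [q,r] − [p,r] + [p,q]. For instance
  ∂cde = de − ce + cd,
  ∂abe = be − ae + ab.
This gives a 12×8 integer matrix of rank 7; reducing to Smith normal form yields diagonal entries (1,1,1,1,1,1,1).

From H_k ≅ ker(∂_k) / im(∂_{k+1}) we obtain:

  H_0: rank C_0 − rank ∂_1 = 6 − 5 = 1, and the invariant factors of ∂_1 are all 1, so H_0 ≅ Z.
  H_1: rank ker ∂_1 − rank ∂_2 = (12 − 5) − 7 = 0, and the invariant factors of ∂_2 are all 1, so H_1 ≅ 0.
  H_2: rank ker ∂_2 − rank ∂_3 = (8 − 7) − 0 = 1, and there is no ∂_3, so H_2 ≅ Z.

As a check, the Euler characteristic is 6 − 12 + 8 = 2, which agrees with 1 − 0 + 1 = 2.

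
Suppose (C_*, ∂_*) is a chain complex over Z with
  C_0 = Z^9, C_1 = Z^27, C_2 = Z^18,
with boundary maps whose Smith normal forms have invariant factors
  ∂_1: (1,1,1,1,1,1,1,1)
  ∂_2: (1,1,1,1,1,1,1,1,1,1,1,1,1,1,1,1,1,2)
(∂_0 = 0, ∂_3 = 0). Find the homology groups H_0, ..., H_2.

H_0: b_0 = 9 − 0 − 8 = 1; torsion from ∂_1 factors > 1: none. So H_0 = Z.
H_1: b_1 = 27 − 8 − 18 = 1; torsion from ∂_2 factors > 1: [2]. So H_1 = Z ⊕ Z_2.
H_2: b_2 = 18 − 18 − 0 = 0; torsion from ∂_3 factors > 1: none. So H_2 = 0.

H_0 = Z,  H_1 = Z ⊕ Z_2,  H_2 = 0.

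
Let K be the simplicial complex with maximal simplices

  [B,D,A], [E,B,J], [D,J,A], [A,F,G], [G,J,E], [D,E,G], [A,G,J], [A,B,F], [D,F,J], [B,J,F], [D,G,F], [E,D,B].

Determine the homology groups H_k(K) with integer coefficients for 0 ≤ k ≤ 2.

H_0 ≅ Z,  H_1 ≅ Z/2Z,  H_2 = 0.

Order the vertices as A < B < D < E < F < G < J. Listing each simplex with vertices in this order, K has dimension 2 with simplices:

  0-simplices (7): A, B, D, E, F, G, J
  1-simplices (18): AB, AD, AF, AG, AJ, BD, BE, BF, BJ, DE, DF, DG, DJ, EG, EJ, FG, FJ, GJ
  2-simplices (12): ABD, ABF, ADJ, AFG, AGJ, BDE, BEJ, BFJ, DEG, DFG, DFJ, EGJ

so the chain groups are C_0 ≅ Z^7, C_1 ≅ Z^18, C_2 ≅ Z^12.

Boundary ∂_1: C_1 → C_0 sends each edge [p,q] (with p < q) to q − p. For instance
  ∂AJ = J − A.
This gives a 7×18 integer matrix of rank 6; reducing to Smith normal form yields diagonal entries (1,1,1,1,1,1).

∂_2: C_2 → C_1 sends each 2-simplex [p,q,r] to [q,r] − [p,r] + [p,q]. For instance
  ∂DFJ = FJ − DJ + DF,
  ∂DFG = FG − DG + DF.
This gives a 18×12 integer matrix of rank 12; reducing to Smith normal form yields diagonal entries (1,1,1,1,1,1,1,1,1,1,1,2).

Computing H_k = (kernel of ∂_k) / (image of ∂_{k+1}):

  H_0: rank C_0 − rank ∂_1 = 7 − 6 = 1, and the invariant factors of ∂_1 are all 1, so H_0 = Z.
  H_1: rank ker ∂_1 − rank ∂_2 = (18 − 6) − 12 = 0, and ∂_2 has invariant factor 2 > 1, so H_1 = Z/2Z.
  H_2: rank ker ∂_2 − rank ∂_3 = (12 − 12) − 0 = 0, and there is no ∂_3, so H_2 = 0.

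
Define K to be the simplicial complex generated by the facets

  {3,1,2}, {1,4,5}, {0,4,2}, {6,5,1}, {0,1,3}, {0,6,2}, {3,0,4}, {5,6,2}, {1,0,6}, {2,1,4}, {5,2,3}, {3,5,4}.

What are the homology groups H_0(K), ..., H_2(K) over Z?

H_0 ≅ Z,  H_1 ≅ Z/2,  H_2 = 0.

Order the vertices as 0 < 1 < 2 < 3 < 4 < 5 < 6. Listing each simplex with vertices in this order, K has dimension 2 with simplices:

  0-simplices (7): [0], [1], [2], [3], [4], [5], [6]
  1-simplices (18): [0,1], [0,2], [0,3], [0,4], [0,6], [1,2], [1,3], [1,4], [1,5], [1,6], [2,3], [2,4], [2,5], [2,6], [3,4], [3,5], [4,5], [5,6]
  2-simplices (12): [0,1,3], [0,1,6], [0,2,4], [0,2,6], [0,3,4], [1,2,3], [1,2,4], [1,4,5], [1,5,6], [2,3,5], [2,5,6], [3,4,5]

Hence C_0 ≅ Z^7, C_1 ≅ Z^18, C_2 ≅ Z^12.

∂_1: C_1 → C_0 sends each edge [p,q] (with p < q) to q − p.
As a 7×18 matrix over Z this has rank 6, with invariant factors (1,1,1,1,1,1).

∂_2: C_2 → C_1 sends each 2-simplex [p,q,r] to [q,r] − [p,r] + [p,q]. For instance
  ∂[1,2,3] = [2,3] − [1,3] + [1,2],
  ∂[0,2,4] = [2,4] − [0,4] + [0,2].
This gives a 18×12 integer matrix of rank 12; reducing to Smith normal form yields diagonal entries (1,1,1,1,1,1,1,1,1,1,1,2).

Computing H_k = (kernel of ∂_k) / (image of ∂_{k+1}):

  H_0: rank C_0 − rank ∂_1 = 7 − 6 = 1, and the invariant factors of ∂_1 are all 1, so H_0 ≅ Z.
  H_1: rank ker ∂_1 − rank ∂_2 = (18 − 6) − 12 = 0, and ∂_2 has invariant factor 2 > 1, so H_1 ≅ Z/2.
  H_2: rank ker ∂_2 − rank ∂_3 = (12 − 12) − 0 = 0, and there is no ∂_3, so H_2 ≅ 0.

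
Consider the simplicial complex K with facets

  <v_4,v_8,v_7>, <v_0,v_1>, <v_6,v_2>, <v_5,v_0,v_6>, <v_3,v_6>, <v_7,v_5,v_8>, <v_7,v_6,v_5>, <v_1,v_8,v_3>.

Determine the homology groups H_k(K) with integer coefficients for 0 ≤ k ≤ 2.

Take the total order v_0 < v_1 < v_2 < v_3 < v_4 < v_5 < v_6 < v_7 < v_8 on the vertex set. Then K (dimension 2) consists of the simplices:

  0-simplices (9): [v_0], [v_1], [v_2], [v_3], [v_4], [v_5], [v_6], [v_7], [v_8]
  1-simplices (15): (15 of them)
  2-simplices (5): [v_0,v_5,v_6], [v_1,v_3,v_8], [v_4,v_7,v_8], [v_5,v_6,v_7], [v_5,v_7,v_8]

so the chain groups are C_0 ≅ Z^9, C_1 ≅ Z^15, C_2 ≅ Z^5.

The boundary map ∂_1: C_1 → C_0 sends each edge [p,q] (with p < q) to q − p.
The resulting 9×15 matrix has rank 8, and its Smith normal form has invariant factors (1,1,1,1,1,1,1,1).

Boundary ∂_2: C_2 → C_1 maps a triangle to the signed sum of its edges. For instance
  ∂[v_5,v_7,v_8] = [v_7,v_8] − [v_5,v_8] + [v_5,v_7],
  ∂[v_1,v_3,v_8] = [v_3,v_8] − [v_1,v_8] + [v_1,v_3].
This gives a 15×5 integer matrix of rank 5; reducing to Smith normal form yields diagonal entries (1,1,1,1,1).

Reading off H_k = ker ∂_k / im ∂_{k+1}:

  H_0: rank C_0 − rank ∂_1 = 9 − 8 = 1, and the invariant factors of ∂_1 are all 1, so H_0 = Z.
  H_1: rank ker ∂_1 − rank ∂_2 = (15 − 8) − 5 = 2, and the invariant factors of ∂_2 are all 1, so H_1 = Z^2.
  H_2: rank ker ∂_2 − rank ∂_3 = (5 − 5) − 0 = 0, and there is no ∂_3, so H_2 = 0.

As a check, the Euler characteristic is 9 − 15 + 5 = -1, which agrees with 1 − 2 + 0 = -1.

H_0 ≅ Z,  H_1 ≅ Z^2,  H_2 = 0.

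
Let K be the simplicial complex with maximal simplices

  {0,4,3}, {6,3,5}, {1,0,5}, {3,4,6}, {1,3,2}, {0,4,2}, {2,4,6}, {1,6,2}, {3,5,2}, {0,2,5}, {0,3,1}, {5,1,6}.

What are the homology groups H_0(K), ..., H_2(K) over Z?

We work with the vertex ordering 0 < 1 < 2 < 3 < 4 < 5 < 6. The simplices of K, each written with vertices in increasing order, are:

  0-simplices (7): [0], [1], [2], [3], [4], [5], [6]
  1-simplices (18): [0,1], [0,2], [0,3], [0,4], [0,5], [1,2], [1,3], [1,5], [1,6], [2,3], [2,4], [2,5], [2,6], [3,4], [3,5], [3,6], [4,6], [5,6]
  2-simplices (12): [0,1,3], [0,1,5], [0,2,4], [0,2,5], [0,3,4], [1,2,3], [1,2,6], [1,5,6], [2,3,5], [2,4,6], [3,4,6], [3,5,6]

Hence C_0 ≅ Z^7, C_1 ≅ Z^18, C_2 ≅ Z^12.

Boundary ∂_1: C_1 → C_0 maps an edge to its endpoints' difference, ∂[p,q] = q − p. For instance
  ∂[0,4] = [4] − [0].
The resulting 7×18 matrix has rank 6, and its Smith normal form has invariant factors (1,1,1,1,1,1).

The boundary map ∂_2: C_2 → C_1 sends each 2-simplex [p,q,r] to [q,r] − [p,r] + [p,q]. For instance
  ∂[2,4,6] = [4,6] − [2,6] + [2,4],
  ∂[1,5,6] = [5,6] − [1,6] + [1,5].
This gives a 18×12 integer matrix of rank 12; reducing to Smith normal form yields diagonal entries (1,1,1,1,1,1,1,1,1,1,1,2).

Computing H_k = (kernel of ∂_k) / (image of ∂_{k+1}):

  H_0: rank C_0 − rank ∂_1 = 7 − 6 = 1, and the invariant factors of ∂_1 are all 1, so H_0 = Z.
  H_1: rank ker ∂_1 − rank ∂_2 = (18 − 6) − 12 = 0, and ∂_2 has invariant factor 2 > 1, so H_1 = Z_2.
  H_2: rank ker ∂_2 − rank ∂_3 = (12 − 12) − 0 = 0, and there is no ∂_3, so H_2 = 0.

(K is a triangulation of the real projective plane RP^2.)

H_0 ≅ Z,  H_1 ≅ Z_2,  H_2 = 0.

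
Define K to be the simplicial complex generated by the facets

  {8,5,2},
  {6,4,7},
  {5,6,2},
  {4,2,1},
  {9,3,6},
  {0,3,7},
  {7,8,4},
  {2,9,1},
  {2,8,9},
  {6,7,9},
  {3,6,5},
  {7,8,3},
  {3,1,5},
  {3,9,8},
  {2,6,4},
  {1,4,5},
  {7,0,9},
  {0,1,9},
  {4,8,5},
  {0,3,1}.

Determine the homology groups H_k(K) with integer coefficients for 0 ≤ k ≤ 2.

Take the total order 0 < 1 < 2 < 3 < 4 < 5 < 6 < 7 < 8 < 9 on the vertex set. Then K (dimension 2) consists of the simplices:

  0-simplices (10): [0], [1], [2], [3], [4], [5], [6], [7], [8], [9]
  1-simplices (30): (30 of them)
  2-simplices (20): (20 of them)

Hence C_0 ≅ Z^10, C_1 ≅ Z^30, C_2 ≅ Z^20.

∂_1: C_1 → C_0 is given by ∂[p,q] = [q] − [p].
As a 10×30 matrix over Z this has rank 9, with invariant factors (1,1,1,1,1,1,1,1,1).

∂_2: C_2 → C_1 maps a triangle to the signed sum of its edges. For instance
  ∂[6,7,9] = [7,9] − [6,9] + [6,7],
  ∂[0,7,9] = [7,9] − [0,9] + [0,7].
The 30×20 boundary matrix has rank 20 and Smith normal form diag(1,1,1,1,1,1,1,1,1,1,1,1,1,1,1,1,1,1,1,2).

Computing H_k = (kernel of ∂_k) / (image of ∂_{k+1}):

  H_0: rank C_0 − rank ∂_1 = 10 − 9 = 1, and the invariant factors of ∂_1 are all 1, so H_0 ≅ Z.
  H_1: rank ker ∂_1 − rank ∂_2 = (30 − 9) − 20 = 1, and ∂_2 has invariant factor 2 > 1, so H_1 ≅ Z ⊕ Z/2.
  H_2: rank ker ∂_2 − rank ∂_3 = (20 − 20) − 0 = 0, and there is no ∂_3, so H_2 ≅ 0.

(K is a triangulation of the Klein bottle.)

H_0 = Z,  H_1 = Z ⊕ Z/2,  H_2 = 0.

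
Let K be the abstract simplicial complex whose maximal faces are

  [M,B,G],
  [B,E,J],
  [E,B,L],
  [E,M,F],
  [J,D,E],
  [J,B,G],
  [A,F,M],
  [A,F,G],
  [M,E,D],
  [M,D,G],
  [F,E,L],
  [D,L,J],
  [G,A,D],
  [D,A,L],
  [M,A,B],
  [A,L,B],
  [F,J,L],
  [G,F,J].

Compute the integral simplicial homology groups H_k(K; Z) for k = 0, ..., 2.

H_0 = Z,  H_1 = Z ⊕ Z/2Z,  H_2 = 0.

Take the total order A < B < D < E < F < G < J < L < M on the vertex set. Then K (dimension 2) consists of the simplices:

  0-simplices (9): A, B, D, E, F, G, J, L, M
  1-simplices (27): AB, AD, AF, AG, AL, AM, BE, BG, BJ, BL, BM, DE, DG, DJ, DL, DM, EF, EJ, EL, EM, FG, FJ, FL, FM, GJ, GM, JL
  2-simplices (18): ABL, ABM, ADG, ADL, AFG, AFM, BEJ, BEL, BGJ, BGM, DEJ, DEM, DGM, DJL, EFL, EFM, FGJ, FJL

so the chain groups are C_0 ≅ Z^9, C_1 ≅ Z^27, C_2 ≅ Z^18.

The boundary map ∂_1: C_1 → C_0 maps an edge to its endpoints' difference, ∂[p,q] = q − p.
As a 9×27 matrix over Z this has rank 8, with invariant factors (1,1,1,1,1,1,1,1).

Boundary ∂_2: C_2 → C_1 acts by ∂[p,q,r] = [q,r] − [p,r] + [p,q]. For instance
  ∂ADG = DG − AG + AD,
  ∂EFM = FM − EM + EF.
This gives a 27×18 integer matrix of rank 18; reducing to Smith normal form yields diagonal entries (1,1,1,1,1,1,1,1,1,1,1,1,1,1,1,1,1,2).

Computing H_k = (kernel of ∂_k) / (image of ∂_{k+1}):

  H_0: rank C_0 − rank ∂_1 = 9 − 8 = 1, and the invariant factors of ∂_1 are all 1, so H_0 = Z.
  H_1: rank ker ∂_1 − rank ∂_2 = (27 − 8) − 18 = 1, and ∂_2 has invariant factor 2 > 1, so H_1 = Z ⊕ Z/2Z.
  H_2: rank ker ∂_2 − rank ∂_3 = (18 − 18) − 0 = 0, and there is no ∂_3, so H_2 = 0.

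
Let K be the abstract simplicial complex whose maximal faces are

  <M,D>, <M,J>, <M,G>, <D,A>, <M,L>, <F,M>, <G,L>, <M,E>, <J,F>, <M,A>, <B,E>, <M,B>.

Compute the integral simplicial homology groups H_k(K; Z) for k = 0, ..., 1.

We work with the vertex ordering A < B < D < E < F < G < J < L < M. The simplices of K, each written with vertices in increasing order, are:

  0-simplices (9): A, B, D, E, F, G, J, L, M
  1-simplices (12): AD, AM, BE, BM, DM, EM, FJ, FM, GL, GM, JM, LM

Hence C_0 ≅ Z^9, C_1 ≅ Z^12.

∂_1: C_1 → C_0 sends each edge [p,q] (with p < q) to q − p.
The 9×12 boundary matrix has rank 8 and Smith normal form diag(1,1,1,1,1,1,1,1).

From H_k ≅ ker(∂_k) / im(∂_{k+1}) we obtain:

  H_0: rank C_0 − rank ∂_1 = 9 − 8 = 1, and the invariant factors of ∂_1 are all 1, so H_0 = Z.
  H_1: rank ker ∂_1 − rank ∂_2 = (12 − 8) − 0 = 4, and there is no ∂_2, so H_1 = Z^4.

H_0 = Z,  H_1 = Z^4.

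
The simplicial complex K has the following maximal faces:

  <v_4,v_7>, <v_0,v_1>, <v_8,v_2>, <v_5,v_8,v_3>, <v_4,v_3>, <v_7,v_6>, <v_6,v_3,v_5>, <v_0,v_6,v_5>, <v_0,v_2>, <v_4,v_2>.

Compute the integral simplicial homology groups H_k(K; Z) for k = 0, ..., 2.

Take the total order v_0 < v_1 < v_2 < v_3 < v_4 < v_5 < v_6 < v_7 < v_8 on the vertex set. Then K (dimension 2) consists of the simplices:

  0-simplices (9): [v_0], [v_1], [v_2], [v_3], [v_4], [v_5], [v_6], [v_7], [v_8]
  1-simplices (14): [v_0,v_1], [v_0,v_2], [v_0,v_5], [v_0,v_6], [v_2,v_4], [v_2,v_8], [v_3,v_4], [v_3,v_5], [v_3,v_6], [v_3,v_8], [v_4,v_7], [v_5,v_6], [v_5,v_8], [v_6,v_7]
  2-simplices (3): [v_0,v_5,v_6], [v_3,v_5,v_6], [v_3,v_5,v_8]

Hence C_0 ≅ Z^9, C_1 ≅ Z^14, C_2 ≅ Z^3.

Boundary ∂_1: C_1 → C_0 is given by ∂[p,q] = [q] − [p]. For instance
  ∂[v_4,v_7] = [v_7] − [v_4].
This gives a 9×14 integer matrix of rank 8; reducing to Smith normal form yields diagonal entries (1,1,1,1,1,1,1,1).

Boundary ∂_2: C_2 → C_1 sends each 2-simplex [p,q,r] to [q,r] − [p,r] + [p,q]. For instance
  ∂[v_3,v_5,v_8] = [v_5,v_8] − [v_3,v_8] + [v_3,v_5],
  ∂[v_0,v_5,v_6] = [v_5,v_6] − [v_0,v_6] + [v_0,v_5].
As a 14×3 matrix over Z this has rank 3, with invariant factors (1,1,1).

Now H_k = ker ∂_k / im ∂_{k+1}, so:

  H_0: rank C_0 − rank ∂_1 = 9 − 8 = 1, and the invariant factors of ∂_1 are all 1, so H_0 = Z.
  H_1: rank ker ∂_1 − rank ∂_2 = (14 − 8) − 3 = 3, and the invariant factors of ∂_2 are all 1, so H_1 = Z^3.
  H_2: rank ker ∂_2 − rank ∂_3 = (3 − 3) − 0 = 0, and there is no ∂_3, so H_2 = 0.

H_0 ≅ Z,  H_1 ≅ Z^3,  H_2 = 0.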